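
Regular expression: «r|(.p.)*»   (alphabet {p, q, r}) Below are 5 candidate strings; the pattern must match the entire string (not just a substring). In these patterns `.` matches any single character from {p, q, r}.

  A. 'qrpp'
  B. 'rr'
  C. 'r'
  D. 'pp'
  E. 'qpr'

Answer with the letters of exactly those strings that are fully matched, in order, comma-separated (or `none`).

C, E

A → no match
B → no match
C → match
D → no match
E → match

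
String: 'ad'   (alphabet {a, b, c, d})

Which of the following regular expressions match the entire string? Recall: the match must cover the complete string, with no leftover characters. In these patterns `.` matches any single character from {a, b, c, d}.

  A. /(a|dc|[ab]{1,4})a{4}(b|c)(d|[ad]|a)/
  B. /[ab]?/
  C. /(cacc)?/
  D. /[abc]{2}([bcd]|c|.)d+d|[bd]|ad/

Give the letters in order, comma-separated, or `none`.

A → no match
B → no match
C → no match
D → match

D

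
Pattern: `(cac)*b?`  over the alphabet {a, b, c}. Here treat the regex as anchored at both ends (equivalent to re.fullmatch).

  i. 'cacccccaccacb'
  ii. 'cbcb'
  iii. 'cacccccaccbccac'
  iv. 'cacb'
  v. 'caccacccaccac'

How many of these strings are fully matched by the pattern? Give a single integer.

1

i → no match
ii → no match
iii → no match
iv → match
v → no match
Total matched: 1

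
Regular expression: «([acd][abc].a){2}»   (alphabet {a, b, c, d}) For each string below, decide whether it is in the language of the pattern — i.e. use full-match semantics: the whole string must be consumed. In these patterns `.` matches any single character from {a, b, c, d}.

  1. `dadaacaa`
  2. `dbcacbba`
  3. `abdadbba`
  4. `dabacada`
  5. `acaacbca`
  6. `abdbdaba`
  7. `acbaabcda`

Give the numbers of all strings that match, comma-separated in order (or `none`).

1 → match
2 → match
3 → match
4 → match
5 → match
6 → no match
7 → no match

1, 2, 3, 4, 5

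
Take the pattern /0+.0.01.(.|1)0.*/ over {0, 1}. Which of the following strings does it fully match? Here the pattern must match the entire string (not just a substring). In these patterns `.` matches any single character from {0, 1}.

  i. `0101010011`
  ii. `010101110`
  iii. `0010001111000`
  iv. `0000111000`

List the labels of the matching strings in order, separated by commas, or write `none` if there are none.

i → no match
ii → match
iii → no match
iv → no match

ii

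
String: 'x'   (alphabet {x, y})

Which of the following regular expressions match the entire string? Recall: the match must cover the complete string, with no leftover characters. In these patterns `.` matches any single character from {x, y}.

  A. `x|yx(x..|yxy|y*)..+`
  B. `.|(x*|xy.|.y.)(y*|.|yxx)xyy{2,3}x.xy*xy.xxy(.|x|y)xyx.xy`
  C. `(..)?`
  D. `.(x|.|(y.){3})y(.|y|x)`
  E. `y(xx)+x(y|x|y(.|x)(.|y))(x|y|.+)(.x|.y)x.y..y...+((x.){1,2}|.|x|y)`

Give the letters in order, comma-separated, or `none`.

A, B

A → match
B → match
C → no match
D → no match
E → no match — must start with 'yxx'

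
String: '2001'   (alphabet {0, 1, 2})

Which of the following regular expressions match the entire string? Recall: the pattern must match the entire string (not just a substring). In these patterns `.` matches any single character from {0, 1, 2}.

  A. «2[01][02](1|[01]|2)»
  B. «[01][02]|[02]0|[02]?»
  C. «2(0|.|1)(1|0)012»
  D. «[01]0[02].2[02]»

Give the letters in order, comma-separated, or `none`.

A

A → match
B → no match
C → no match — must end with '012'
D → no match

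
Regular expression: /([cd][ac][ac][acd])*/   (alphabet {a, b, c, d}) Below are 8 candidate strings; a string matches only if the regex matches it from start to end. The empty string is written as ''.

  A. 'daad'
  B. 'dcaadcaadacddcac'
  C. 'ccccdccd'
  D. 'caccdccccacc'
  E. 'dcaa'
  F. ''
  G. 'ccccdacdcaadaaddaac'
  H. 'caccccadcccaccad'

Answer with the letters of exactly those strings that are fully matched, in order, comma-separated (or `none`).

A → match
B → match
C → match
D → match
E → match
F → match
G → no match
H → match

A, B, C, D, E, F, H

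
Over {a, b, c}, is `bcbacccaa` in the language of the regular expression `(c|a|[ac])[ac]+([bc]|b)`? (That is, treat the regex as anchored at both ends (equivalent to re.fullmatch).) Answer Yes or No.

No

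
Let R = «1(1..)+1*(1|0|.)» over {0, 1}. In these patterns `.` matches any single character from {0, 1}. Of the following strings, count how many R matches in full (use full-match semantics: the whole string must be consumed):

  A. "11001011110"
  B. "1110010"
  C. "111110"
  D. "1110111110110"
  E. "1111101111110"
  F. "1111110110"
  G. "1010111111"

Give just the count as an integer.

5

A. "11001011110" → match
B. "1110010" → no match
C. "111110" → match
D → match
E → match
F. "1111110110" → match
G. "1010111111" → no match — must start with "11"
Total matched: 5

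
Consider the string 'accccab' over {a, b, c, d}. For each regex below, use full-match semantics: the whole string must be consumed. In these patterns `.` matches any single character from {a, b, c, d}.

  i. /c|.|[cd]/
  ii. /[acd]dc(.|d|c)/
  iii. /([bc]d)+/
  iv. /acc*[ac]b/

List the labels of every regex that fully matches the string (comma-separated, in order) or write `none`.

iv

i → no match
ii → no match
iii → no match — must end with 'd'
iv → match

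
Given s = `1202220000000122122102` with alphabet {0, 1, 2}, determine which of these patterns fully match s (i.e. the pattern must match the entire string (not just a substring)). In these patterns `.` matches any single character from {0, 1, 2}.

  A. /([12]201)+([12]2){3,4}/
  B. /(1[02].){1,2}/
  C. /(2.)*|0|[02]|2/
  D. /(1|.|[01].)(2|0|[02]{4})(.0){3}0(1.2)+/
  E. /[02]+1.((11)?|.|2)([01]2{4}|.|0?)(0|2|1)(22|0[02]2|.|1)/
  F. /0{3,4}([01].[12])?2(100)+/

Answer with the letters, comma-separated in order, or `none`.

A → no match
B → no match
C → no match
D → match
E → no match
F → no match — must start with `0`

D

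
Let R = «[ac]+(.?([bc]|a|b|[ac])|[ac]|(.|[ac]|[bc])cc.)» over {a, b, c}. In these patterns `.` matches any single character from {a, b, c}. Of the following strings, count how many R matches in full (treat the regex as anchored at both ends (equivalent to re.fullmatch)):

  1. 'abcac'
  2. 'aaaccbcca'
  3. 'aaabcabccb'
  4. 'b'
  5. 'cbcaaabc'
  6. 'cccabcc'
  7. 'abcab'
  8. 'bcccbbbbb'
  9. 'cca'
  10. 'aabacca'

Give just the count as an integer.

1 → no match
2 → match
3 → no match
4 → no match
5 → no match
6 → no match
7 → no match
8 → no match
9 → match
10 → no match
Total matched: 2

2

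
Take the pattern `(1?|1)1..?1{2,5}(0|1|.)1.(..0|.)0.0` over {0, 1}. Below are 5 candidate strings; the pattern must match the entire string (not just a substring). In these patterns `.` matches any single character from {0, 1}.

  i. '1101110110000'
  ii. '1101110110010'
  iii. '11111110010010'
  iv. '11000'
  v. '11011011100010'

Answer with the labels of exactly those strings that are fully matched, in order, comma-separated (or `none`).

i → match
ii → match
iii → match
iv → no match
v → match

i, ii, iii, v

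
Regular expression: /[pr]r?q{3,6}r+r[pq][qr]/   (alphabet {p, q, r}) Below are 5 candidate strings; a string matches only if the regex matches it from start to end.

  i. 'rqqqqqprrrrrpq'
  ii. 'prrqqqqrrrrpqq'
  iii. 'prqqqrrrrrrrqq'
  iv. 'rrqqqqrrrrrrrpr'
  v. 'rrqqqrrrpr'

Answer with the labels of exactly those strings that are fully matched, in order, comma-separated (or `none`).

iii, iv, v

i → no match
ii → no match
iii → match
iv → match
v. 'rrqqqrrrpr' → match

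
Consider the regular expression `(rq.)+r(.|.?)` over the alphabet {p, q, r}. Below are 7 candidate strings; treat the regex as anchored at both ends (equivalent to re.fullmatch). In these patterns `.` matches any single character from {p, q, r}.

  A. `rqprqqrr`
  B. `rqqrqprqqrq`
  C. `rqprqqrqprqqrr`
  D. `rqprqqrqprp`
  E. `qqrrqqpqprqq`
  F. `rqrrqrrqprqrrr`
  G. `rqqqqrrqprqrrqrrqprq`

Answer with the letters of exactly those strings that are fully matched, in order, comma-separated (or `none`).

A → match
B → match
C → match
D → match
E → no match — must start with `rq`
F → match
G → no match

A, B, C, D, F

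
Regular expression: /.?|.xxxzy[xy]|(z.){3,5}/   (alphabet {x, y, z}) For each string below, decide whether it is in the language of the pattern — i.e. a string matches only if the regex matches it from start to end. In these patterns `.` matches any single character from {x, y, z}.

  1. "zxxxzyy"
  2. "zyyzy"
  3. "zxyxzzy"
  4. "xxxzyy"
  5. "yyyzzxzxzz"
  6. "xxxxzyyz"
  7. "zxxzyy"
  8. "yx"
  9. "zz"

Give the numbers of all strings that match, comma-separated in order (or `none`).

1

1. "zxxxzyy" → match
2. "zyyzy" → no match
3. "zxyxzzy" → no match
4. "xxxzyy" → no match
5. "yyyzzxzxzz" → no match
6. "xxxxzyyz" → no match
7. "zxxzyy" → no match
8. "yx" → no match
9. "zz" → no match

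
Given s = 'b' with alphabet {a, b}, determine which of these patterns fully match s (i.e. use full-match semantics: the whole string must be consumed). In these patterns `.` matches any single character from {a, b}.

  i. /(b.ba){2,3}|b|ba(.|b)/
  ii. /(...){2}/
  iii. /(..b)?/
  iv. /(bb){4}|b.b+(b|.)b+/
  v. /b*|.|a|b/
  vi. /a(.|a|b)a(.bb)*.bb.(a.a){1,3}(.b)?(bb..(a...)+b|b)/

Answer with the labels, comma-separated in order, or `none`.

i → match
ii → no match
iii → no match
iv → no match
v → match
vi → no match — must start with 'a'

i, v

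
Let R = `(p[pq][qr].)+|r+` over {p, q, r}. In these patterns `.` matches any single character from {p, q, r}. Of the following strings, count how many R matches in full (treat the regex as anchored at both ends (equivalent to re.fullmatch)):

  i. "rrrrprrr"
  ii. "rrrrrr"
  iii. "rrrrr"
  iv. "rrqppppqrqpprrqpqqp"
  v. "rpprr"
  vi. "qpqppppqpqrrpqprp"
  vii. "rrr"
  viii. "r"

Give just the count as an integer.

i → no match
ii → match
iii → match
iv → no match
v → no match
vi → no match
vii → match
viii → match
Total matched: 4

4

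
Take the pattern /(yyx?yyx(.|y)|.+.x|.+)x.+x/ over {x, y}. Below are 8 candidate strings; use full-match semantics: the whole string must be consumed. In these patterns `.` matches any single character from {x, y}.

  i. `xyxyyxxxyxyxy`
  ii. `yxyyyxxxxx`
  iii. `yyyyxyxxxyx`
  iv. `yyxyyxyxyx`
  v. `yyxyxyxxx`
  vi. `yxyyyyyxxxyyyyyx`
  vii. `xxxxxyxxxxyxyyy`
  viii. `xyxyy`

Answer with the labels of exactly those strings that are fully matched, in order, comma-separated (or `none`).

i → no match — must end with `x`
ii. `yxyyyxxxxx` → match
iii. `yyyyxyxxxyx` → match
iv. `yyxyyxyxyx` → match
v. `yyxyxyxxx` → match
vi → match
vii → no match — must end with `x`
viii. `xyxyy` → no match — must end with `x`

ii, iii, iv, v, vi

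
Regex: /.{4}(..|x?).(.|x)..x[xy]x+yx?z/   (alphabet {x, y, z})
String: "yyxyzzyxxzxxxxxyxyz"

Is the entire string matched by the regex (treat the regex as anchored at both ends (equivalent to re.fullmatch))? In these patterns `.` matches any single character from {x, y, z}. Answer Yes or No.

No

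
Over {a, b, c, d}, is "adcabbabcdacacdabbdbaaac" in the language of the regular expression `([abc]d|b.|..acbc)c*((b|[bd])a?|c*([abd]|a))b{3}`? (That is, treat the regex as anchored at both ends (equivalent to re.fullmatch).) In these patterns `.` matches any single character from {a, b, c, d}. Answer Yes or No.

No

Every match must end with "b", but "adcabbabcdacacdabbdbaaac" does not.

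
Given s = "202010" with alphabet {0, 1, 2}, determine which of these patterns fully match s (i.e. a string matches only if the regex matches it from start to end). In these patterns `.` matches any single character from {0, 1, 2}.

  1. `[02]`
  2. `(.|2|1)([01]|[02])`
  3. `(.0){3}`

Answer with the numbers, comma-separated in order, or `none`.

3

1 → no match
2 → no match
3 → match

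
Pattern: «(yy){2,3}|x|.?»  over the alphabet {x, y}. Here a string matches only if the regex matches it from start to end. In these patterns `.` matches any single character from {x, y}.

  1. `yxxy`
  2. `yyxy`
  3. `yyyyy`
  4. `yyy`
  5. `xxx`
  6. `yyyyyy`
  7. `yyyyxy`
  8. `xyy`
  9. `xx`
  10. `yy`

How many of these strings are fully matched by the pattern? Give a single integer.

1

1. `yxxy` → no match
2. `yyxy` → no match
3. `yyyyy` → no match
4. `yyy` → no match
5. `xxx` → no match
6. `yyyyyy` → match
7. `yyyyxy` → no match
8. `xyy` → no match
9. `xx` → no match
10. `yy` → no match
Total matched: 1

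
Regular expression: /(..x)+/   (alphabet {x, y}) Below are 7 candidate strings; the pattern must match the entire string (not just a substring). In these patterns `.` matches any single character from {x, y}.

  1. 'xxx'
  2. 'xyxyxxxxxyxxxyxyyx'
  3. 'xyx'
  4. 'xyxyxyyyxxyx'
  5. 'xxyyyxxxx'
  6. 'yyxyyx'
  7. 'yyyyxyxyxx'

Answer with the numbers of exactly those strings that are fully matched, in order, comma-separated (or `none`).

1, 2, 3, 6

1 → match
2 → match
3 → match
4 → no match
5 → no match
6 → match
7 → no match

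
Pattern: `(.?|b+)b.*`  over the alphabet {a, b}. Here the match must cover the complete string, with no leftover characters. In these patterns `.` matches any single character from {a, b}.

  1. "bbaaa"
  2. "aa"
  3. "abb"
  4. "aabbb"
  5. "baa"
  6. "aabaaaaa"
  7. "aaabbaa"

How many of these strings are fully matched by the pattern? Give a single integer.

1 → match
2 → no match
3 → match
4 → no match
5 → match
6 → no match
7 → no match
Total matched: 3

3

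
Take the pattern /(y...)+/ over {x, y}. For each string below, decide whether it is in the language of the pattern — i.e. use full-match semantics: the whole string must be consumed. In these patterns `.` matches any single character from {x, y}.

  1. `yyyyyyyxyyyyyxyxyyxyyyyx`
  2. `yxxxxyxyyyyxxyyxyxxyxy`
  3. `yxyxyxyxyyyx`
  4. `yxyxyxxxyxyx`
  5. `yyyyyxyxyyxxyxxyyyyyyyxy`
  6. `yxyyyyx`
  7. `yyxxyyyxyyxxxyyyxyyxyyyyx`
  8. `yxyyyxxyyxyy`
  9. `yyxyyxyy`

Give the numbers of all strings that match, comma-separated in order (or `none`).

1 → match
2 → no match
3. `yxyxyxyxyyyx` → match
4. `yxyxyxxxyxyx` → match
5 → match
6. `yxyyyyx` → no match
7 → no match
8. `yxyyyxxyyxyy` → match
9. `yyxyyxyy` → match

1, 3, 4, 5, 8, 9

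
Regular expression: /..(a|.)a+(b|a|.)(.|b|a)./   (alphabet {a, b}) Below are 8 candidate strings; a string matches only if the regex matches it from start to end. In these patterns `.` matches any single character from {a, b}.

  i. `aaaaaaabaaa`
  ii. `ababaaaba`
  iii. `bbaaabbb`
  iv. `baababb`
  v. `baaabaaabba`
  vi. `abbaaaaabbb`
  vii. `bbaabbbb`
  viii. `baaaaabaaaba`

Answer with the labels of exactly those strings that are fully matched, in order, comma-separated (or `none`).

iii, vi

i. `aaaaaaabaaa` → no match
ii. `ababaaaba` → no match
iii. `bbaaabbb` → match
iv. `baababb` → no match
v. `baaabaaabba` → no match
vi. `abbaaaaabbb` → match
vii. `bbaabbbb` → no match
viii. `baaaaabaaaba` → no match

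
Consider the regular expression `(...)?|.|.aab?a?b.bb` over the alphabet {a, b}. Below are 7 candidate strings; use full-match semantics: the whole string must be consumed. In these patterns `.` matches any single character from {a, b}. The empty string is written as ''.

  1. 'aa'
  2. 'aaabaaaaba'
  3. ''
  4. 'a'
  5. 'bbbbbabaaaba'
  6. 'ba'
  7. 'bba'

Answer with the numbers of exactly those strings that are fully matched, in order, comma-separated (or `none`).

3, 4, 7

1. 'aa' → no match
2. 'aaabaaaaba' → no match
3. '' → match
4. 'a' → match
5. 'bbbbbabaaaba' → no match
6. 'ba' → no match
7. 'bba' → match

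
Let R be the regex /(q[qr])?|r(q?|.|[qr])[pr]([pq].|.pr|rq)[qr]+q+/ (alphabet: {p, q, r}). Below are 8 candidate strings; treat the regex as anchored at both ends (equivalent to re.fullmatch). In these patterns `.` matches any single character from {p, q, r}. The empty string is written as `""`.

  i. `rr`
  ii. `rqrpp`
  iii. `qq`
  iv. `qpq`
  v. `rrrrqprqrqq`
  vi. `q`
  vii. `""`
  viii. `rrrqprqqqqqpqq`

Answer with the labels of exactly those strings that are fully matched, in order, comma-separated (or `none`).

iii, vii

i. `rr` → no match
ii. `rqrpp` → no match
iii. `qq` → match
iv. `qpq` → no match
v. `rrrrqprqrqq` → no match
vi. `q` → no match
vii. `""` → match
viii → no match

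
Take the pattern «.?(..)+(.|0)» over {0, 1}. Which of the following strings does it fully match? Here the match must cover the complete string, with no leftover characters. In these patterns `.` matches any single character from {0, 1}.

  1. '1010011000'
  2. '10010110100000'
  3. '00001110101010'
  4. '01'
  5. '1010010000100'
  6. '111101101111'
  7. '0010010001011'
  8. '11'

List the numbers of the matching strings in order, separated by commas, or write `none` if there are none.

1, 2, 3, 5, 6, 7

1 → match
2 → match
3 → match
4 → no match
5 → match
6 → match
7 → match
8 → no match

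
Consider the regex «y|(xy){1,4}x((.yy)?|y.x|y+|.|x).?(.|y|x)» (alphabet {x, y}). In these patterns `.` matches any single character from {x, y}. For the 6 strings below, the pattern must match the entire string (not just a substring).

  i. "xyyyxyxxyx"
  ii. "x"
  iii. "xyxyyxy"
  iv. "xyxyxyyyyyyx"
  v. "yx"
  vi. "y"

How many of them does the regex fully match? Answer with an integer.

i → no match
ii → no match
iii → match
iv → match
v → no match
vi → match
Total matched: 3

3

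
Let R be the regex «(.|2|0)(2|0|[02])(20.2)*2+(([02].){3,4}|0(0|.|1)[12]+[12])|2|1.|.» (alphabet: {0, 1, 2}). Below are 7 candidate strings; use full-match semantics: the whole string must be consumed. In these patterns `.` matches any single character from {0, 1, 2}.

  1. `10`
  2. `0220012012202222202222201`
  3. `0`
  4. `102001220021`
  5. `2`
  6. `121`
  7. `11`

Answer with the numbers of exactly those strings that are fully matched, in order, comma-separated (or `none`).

1 → match
2 → no match
3 → match
4 → no match
5 → match
6 → no match
7 → match

1, 3, 5, 7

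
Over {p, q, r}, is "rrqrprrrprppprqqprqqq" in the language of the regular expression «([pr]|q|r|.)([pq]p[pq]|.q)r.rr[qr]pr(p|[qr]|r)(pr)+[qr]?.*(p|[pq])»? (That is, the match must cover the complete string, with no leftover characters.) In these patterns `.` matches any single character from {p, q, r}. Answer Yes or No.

No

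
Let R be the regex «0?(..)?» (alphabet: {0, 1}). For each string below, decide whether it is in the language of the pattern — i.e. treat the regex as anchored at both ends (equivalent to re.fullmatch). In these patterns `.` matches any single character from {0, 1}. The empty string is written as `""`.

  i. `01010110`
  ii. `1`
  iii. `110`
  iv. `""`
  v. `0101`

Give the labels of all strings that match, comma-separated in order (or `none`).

iv

i → no match
ii → no match
iii → no match
iv → match
v → no match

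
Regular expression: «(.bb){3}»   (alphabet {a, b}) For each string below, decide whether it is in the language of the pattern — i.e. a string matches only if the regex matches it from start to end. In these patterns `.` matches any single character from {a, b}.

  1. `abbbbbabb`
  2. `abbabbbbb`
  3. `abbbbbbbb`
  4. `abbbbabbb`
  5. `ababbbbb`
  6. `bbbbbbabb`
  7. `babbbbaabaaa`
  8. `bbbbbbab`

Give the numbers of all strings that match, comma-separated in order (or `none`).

1 → match
2 → match
3 → match
4 → no match
5 → no match
6 → match
7 → no match — must end with `bb`
8 → no match — must end with `bb`

1, 2, 3, 6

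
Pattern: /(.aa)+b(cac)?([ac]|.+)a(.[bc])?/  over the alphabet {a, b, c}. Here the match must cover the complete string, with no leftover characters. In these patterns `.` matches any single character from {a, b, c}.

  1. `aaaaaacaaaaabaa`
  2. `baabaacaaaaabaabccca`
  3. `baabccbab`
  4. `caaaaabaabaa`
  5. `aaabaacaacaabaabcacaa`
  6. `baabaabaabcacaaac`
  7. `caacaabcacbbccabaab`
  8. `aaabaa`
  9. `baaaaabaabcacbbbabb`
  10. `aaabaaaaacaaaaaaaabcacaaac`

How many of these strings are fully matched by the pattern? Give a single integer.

1 → match
2 → match
3 → no match
4 → match
5 → match
6 → match
7 → match
8 → match
9 → match
10 → match
Total matched: 9

9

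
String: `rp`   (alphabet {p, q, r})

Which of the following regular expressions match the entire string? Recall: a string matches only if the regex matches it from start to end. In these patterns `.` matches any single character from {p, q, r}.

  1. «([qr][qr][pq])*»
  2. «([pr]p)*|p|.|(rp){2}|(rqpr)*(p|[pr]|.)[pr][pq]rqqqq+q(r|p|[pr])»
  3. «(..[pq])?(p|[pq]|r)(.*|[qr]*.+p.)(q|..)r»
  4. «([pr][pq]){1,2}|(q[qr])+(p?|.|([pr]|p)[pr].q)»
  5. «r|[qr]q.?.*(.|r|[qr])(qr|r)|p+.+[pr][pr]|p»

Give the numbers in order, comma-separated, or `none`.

1 → no match
2 → match
3 → no match — must end with `r`
4 → match
5 → no match

2, 4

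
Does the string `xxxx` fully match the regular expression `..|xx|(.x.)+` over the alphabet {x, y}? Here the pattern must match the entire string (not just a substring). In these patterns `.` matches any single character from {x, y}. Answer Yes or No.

No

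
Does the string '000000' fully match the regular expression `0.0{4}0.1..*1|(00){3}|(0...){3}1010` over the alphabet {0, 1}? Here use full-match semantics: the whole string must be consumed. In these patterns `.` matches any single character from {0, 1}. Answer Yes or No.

Yes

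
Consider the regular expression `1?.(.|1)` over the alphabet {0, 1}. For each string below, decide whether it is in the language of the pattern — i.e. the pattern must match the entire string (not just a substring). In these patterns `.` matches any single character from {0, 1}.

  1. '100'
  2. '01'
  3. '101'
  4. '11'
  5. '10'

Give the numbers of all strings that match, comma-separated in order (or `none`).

1 → match
2 → match
3 → match
4 → match
5 → match

1, 2, 3, 4, 5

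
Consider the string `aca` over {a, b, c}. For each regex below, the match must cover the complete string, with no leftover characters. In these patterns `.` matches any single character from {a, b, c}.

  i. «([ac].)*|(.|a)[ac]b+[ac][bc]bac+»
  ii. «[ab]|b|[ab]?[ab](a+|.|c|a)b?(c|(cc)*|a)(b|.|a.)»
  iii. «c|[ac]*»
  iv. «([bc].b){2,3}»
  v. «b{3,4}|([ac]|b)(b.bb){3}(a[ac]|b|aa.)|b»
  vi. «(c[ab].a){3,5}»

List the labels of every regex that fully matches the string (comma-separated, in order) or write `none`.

i → no match
ii → match
iii → match
iv → no match — must end with `b`
v → no match
vi → no match — must start with `c`

ii, iii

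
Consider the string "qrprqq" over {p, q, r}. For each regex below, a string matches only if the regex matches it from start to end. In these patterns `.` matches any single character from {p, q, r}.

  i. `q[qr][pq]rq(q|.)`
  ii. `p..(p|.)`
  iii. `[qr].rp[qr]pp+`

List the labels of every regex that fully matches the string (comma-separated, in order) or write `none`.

i

i → match
ii → no match — must start with "p"
iii → no match — must end with "p"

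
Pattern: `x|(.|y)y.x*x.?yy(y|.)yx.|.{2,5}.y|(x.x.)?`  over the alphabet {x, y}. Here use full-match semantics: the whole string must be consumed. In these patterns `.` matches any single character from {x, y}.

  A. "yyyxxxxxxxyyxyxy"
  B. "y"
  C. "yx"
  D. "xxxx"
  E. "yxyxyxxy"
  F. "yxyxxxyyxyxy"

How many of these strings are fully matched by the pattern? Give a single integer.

A → match
B. "y" → no match
C. "yx" → no match
D. "xxxx" → match
E. "yxyxyxxy" → no match
F. "yxyxxxyyxyxy" → no match
Total matched: 2

2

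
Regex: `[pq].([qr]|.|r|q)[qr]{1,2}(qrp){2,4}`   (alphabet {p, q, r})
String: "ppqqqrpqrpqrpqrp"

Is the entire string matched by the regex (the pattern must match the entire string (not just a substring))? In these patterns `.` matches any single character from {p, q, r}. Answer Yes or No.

Yes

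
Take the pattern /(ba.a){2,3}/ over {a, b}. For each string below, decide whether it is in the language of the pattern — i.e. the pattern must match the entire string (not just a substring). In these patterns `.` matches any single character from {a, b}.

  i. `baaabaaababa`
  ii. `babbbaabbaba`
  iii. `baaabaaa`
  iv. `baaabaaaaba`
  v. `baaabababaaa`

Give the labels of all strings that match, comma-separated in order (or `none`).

i, iii, v

i → match
ii → no match
iii → match
iv → no match
v → match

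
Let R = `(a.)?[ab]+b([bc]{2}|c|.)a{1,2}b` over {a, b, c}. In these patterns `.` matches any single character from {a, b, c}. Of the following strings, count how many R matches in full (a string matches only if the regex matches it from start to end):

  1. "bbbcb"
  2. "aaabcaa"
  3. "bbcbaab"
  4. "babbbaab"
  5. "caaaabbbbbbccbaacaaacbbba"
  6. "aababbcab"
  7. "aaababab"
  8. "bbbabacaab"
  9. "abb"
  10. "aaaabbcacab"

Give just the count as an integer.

1. "bbbcb" → no match — must end with "ab"
2. "aaabcaa" → no match — must end with "ab"
3. "bbcbaab" → match
4. "babbbaab" → match
5 → no match — must end with "ab"
6. "aababbcab" → match
7. "aaababab" → no match
8. "bbbabacaab" → no match
9. "abb" → no match — must end with "ab"
10. "aaaabbcacab" → no match
Total matched: 3

3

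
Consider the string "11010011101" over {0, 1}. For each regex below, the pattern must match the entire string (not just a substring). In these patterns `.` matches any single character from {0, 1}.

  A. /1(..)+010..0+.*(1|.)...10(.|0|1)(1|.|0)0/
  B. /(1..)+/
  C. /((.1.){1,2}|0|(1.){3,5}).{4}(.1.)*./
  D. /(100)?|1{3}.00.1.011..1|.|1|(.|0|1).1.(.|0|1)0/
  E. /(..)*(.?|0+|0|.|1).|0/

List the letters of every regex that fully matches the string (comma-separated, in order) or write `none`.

C, E

A → no match — must end with "0"
B → no match
C → match
D → no match
E → match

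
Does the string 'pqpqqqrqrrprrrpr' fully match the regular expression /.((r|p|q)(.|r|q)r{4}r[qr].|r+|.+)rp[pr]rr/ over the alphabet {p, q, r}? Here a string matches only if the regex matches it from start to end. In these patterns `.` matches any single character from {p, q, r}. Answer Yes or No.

Every match must end with 'rr', but 'pqpqqqrqrrprrrpr' does not.

No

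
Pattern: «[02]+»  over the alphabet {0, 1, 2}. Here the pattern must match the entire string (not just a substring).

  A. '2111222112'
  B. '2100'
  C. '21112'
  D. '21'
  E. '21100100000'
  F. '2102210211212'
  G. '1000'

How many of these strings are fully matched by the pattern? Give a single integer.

A. '2111222112' → no match
B. '2100' → no match
C. '21112' → no match
D. '21' → no match
E. '21100100000' → no match
F → no match
G. '1000' → no match
Total matched: 0

0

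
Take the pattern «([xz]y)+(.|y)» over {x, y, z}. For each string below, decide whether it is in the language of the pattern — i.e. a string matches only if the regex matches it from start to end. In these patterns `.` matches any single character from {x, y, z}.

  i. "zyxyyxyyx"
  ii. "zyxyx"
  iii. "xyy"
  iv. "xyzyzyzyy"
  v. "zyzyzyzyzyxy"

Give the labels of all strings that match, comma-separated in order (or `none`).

ii, iii, iv

i → no match
ii → match
iii → match
iv → match
v → no match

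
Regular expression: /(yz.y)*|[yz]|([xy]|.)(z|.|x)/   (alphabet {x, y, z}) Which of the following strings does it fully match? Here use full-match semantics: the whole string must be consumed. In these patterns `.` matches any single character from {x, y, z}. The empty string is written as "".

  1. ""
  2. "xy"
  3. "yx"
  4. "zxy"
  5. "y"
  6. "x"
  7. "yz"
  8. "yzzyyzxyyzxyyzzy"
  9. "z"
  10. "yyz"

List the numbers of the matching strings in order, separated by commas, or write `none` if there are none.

1, 2, 3, 5, 7, 8, 9

1 → match
2 → match
3 → match
4 → no match
5 → match
6 → no match
7 → match
8 → match
9 → match
10 → no match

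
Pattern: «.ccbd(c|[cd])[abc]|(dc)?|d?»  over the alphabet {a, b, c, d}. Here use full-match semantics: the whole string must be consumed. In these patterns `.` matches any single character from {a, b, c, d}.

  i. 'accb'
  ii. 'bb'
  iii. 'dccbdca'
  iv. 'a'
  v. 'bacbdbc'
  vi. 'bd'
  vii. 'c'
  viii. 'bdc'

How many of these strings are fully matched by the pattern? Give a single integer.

i → no match
ii → no match
iii → match
iv → no match
v → no match
vi → no match
vii → no match
viii → no match
Total matched: 1

1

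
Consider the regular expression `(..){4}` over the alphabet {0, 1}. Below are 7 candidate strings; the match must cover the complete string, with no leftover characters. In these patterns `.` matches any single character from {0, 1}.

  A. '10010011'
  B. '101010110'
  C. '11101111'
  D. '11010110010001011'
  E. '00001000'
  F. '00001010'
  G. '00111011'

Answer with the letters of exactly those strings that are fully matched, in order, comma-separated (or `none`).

A, C, E, F, G

A → match
B → no match
C → match
D → no match
E → match
F → match
G → match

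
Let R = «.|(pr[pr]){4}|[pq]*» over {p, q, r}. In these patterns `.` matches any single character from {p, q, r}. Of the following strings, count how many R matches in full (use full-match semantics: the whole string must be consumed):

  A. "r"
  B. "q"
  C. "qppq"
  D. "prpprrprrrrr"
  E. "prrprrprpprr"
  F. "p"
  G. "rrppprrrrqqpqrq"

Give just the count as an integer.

5

A → match
B → match
C → match
D → no match
E → match
F → match
G → no match
Total matched: 5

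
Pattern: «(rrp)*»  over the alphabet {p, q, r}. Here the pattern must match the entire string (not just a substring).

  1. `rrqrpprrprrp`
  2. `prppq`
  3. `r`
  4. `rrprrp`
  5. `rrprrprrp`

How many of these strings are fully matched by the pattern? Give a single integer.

1 → no match
2 → no match
3 → no match
4 → match
5 → match
Total matched: 2

2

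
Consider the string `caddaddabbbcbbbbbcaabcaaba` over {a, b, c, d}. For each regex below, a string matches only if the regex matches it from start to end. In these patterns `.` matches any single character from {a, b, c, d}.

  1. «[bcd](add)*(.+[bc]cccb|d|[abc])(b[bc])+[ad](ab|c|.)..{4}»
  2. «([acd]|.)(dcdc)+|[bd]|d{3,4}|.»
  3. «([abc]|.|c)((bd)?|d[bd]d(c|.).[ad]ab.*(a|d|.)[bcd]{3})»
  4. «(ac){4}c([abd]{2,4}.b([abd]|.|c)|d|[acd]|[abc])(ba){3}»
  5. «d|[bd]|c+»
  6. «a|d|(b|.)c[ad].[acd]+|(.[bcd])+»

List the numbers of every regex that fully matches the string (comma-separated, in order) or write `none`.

1 → match
2 → no match
3 → no match
4 → no match — must start with `ac`
5 → no match
6 → no match

1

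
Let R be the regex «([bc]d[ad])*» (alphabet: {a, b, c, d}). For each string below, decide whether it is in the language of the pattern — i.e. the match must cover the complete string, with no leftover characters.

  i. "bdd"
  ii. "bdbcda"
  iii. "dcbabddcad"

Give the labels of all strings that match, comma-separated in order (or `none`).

i → match
ii → no match
iii → no match

i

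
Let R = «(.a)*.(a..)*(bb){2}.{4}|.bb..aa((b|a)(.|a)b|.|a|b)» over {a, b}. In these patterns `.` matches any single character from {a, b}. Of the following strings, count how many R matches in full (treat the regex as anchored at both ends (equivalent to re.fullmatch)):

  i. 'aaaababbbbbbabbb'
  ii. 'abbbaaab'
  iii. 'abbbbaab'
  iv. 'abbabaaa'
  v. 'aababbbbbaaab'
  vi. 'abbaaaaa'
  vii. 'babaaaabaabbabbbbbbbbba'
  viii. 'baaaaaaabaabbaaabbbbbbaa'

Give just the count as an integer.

8

i → match
ii. 'abbbaaab' → match
iii. 'abbbbaab' → match
iv. 'abbabaaa' → match
v → match
vi. 'abbaaaaa' → match
vii → match
viii → match
Total matched: 8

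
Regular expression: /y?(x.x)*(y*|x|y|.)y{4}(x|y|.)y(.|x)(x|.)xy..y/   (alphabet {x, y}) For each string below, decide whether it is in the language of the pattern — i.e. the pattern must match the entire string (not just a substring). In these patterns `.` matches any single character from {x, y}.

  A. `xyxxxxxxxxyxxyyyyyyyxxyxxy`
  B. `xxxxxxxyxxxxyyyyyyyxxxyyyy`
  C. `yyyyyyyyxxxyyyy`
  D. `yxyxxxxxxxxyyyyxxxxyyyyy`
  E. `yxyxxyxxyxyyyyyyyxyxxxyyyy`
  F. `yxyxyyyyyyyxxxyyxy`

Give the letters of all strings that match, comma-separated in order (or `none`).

A → match
B → match
C → match
D → no match
E → match
F → match

A, B, C, E, F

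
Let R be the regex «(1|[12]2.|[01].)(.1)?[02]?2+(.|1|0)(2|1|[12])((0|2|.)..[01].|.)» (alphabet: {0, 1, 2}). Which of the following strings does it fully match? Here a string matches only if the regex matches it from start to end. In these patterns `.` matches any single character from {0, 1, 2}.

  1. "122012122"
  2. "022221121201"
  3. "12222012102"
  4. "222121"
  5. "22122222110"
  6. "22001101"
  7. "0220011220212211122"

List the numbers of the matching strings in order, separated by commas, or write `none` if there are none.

1, 2, 5

1 → match
2 → match
3 → no match
4 → no match
5 → match
6 → no match
7 → no match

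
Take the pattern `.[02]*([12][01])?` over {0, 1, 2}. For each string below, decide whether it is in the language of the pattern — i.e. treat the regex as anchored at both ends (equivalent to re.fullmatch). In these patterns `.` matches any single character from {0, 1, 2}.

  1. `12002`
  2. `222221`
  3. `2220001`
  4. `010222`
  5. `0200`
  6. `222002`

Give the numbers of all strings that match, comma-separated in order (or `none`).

1, 2, 5, 6

1 → match
2 → match
3 → no match
4 → no match
5 → match
6 → match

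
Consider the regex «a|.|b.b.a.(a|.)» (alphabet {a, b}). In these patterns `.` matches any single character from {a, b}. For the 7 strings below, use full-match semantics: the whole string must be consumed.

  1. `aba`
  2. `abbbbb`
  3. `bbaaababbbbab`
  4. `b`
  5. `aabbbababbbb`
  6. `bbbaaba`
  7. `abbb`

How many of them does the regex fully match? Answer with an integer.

1 → no match
2 → no match
3 → no match
4 → match
5 → no match
6 → match
7 → no match
Total matched: 2

2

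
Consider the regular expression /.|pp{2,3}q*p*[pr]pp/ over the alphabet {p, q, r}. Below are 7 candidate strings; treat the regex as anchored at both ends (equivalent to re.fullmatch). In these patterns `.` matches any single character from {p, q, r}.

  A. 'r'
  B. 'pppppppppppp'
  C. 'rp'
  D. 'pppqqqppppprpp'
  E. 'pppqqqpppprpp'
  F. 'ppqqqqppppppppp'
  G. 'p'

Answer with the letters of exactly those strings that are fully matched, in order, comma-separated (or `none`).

A, B, D, E, G

A → match
B → match
C → no match
D → match
E → match
F → no match
G → match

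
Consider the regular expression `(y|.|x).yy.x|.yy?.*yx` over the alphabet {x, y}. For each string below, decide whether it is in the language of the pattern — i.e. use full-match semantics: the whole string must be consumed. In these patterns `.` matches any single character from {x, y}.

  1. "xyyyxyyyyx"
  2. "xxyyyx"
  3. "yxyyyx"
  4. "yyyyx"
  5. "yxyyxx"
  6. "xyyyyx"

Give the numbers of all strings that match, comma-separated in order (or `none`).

1, 2, 3, 4, 5, 6

1 → match
2 → match
3 → match
4 → match
5 → match
6 → match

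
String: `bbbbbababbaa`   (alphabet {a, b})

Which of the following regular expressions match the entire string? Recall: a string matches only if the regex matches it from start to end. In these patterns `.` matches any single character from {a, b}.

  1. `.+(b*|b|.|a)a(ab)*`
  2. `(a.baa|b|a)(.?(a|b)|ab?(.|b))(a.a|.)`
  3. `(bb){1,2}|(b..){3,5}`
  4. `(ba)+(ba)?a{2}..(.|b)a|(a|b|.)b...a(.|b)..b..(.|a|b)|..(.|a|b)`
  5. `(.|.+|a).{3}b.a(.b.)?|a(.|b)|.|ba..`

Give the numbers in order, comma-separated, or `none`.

1 → match
2 → no match
3 → match
4 → no match
5 → match

1, 3, 5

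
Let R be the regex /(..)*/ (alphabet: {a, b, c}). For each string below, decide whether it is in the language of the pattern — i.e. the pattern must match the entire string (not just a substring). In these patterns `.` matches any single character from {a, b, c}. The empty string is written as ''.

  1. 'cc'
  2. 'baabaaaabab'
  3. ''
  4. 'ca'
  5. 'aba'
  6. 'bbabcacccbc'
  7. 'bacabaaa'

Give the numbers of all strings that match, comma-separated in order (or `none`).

1, 3, 4, 7

1. 'cc' → match
2. 'baabaaaabab' → no match
3. '' → match
4. 'ca' → match
5. 'aba' → no match
6. 'bbabcacccbc' → no match
7. 'bacabaaa' → match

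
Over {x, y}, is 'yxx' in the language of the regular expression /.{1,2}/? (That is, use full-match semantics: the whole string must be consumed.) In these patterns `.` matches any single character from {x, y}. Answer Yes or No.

No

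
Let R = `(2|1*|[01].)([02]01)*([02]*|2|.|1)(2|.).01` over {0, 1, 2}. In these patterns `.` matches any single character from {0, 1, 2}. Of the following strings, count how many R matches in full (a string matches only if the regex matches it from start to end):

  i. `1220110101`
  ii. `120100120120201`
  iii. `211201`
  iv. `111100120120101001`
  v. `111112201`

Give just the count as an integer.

i → match
ii → match
iii → match
iv → match
v → match
Total matched: 5

5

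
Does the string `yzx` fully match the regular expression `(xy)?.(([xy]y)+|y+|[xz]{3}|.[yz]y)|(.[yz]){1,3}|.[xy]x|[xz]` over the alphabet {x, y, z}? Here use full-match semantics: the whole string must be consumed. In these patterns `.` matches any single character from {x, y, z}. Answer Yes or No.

No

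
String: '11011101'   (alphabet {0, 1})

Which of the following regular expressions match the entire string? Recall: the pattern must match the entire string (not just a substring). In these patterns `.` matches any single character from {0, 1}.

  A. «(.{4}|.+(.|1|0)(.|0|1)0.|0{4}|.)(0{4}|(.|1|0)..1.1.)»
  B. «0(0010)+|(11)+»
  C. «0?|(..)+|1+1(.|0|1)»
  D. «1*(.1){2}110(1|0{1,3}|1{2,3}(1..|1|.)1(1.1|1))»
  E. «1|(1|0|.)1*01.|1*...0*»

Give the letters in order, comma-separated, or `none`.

C, D

A → no match
B → no match
C → match
D → match
E → no match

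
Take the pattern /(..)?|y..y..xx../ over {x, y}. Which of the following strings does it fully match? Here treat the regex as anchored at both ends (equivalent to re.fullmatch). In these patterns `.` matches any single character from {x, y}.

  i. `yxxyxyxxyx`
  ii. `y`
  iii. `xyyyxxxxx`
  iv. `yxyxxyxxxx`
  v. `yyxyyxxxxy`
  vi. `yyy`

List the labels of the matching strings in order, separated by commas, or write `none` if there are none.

i. `yxxyxyxxyx` → match
ii. `y` → no match
iii. `xyyyxxxxx` → no match
iv. `yxyxxyxxxx` → no match
v. `yyxyyxxxxy` → match
vi. `yyy` → no match

i, v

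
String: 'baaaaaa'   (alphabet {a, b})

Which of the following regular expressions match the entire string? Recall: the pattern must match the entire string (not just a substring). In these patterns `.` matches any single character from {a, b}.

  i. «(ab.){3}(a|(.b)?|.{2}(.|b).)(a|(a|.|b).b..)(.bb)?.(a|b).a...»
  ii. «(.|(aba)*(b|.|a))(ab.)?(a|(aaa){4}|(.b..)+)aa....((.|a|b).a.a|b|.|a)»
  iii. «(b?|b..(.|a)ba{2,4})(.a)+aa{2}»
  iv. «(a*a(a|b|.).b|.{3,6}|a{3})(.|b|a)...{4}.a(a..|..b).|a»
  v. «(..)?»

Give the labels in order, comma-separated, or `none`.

iii

i → no match — must start with 'ab'
ii → no match
iii → match
iv → no match
v → no match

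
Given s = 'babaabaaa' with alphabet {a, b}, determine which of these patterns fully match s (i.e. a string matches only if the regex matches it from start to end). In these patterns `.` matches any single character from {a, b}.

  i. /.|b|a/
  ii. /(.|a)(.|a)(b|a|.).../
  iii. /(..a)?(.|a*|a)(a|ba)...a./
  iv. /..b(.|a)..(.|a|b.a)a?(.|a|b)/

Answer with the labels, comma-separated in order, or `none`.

i → no match
ii → no match
iii → no match
iv → match

iv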